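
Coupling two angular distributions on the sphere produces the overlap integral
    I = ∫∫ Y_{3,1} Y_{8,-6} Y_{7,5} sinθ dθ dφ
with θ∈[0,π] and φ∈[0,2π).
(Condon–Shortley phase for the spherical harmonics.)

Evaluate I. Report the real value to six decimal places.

Rules hold: Σm=0, L=18 even, 5≤7≤11.
N = 7·17·15 = 1785
Δ = 4!·2!·12!/19! = 1/5290740
Racah Σ t=1..3: t=1:−1/7257600 t=2:+1/2073600 t=3:−1/7257600 = 1/4838400
⇒ 3j(3 8 7; 0 0 0)² = 252/20995, sgn -1
Racah Σ t=0..2: t=0:+1/348364800 t=1:−1/239500800 t=2:+1/3832012800 = -1/958003200
⇒ 3j(3 8 7; 1 -6 5)² = 8/4845, sgn -1
4πI² = N·(3j₀)²·(3jₘ)² = 14112/398905
I = +1·√(0.0353768/4π) = 0.05305846

0.053058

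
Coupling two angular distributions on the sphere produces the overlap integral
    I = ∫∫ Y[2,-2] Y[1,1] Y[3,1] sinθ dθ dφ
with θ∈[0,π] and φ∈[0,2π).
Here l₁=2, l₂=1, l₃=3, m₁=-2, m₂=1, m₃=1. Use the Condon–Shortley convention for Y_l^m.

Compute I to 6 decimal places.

-0.082589

Rules hold: Σm=0, L=6 even, 1≤3≤3.
N = 5·3·7 = 105
Δ = 0!·4!·2!/7! = 1/105
Racah Σ t=0..0: t=0:+1/4 = 1/4
⇒ 3j(2 1 3; 0 0 0)² = 3/35, sgn -1
Racah Σ t=0..0: t=0:+1/48 = 1/48
⇒ 3j(2 1 3; -2 1 1)² = 1/105, sgn +1
4πI² = N·(3j₀)²·(3jₘ)² = 3/35
I = -1·√(0.0857143/4π) = -0.08258890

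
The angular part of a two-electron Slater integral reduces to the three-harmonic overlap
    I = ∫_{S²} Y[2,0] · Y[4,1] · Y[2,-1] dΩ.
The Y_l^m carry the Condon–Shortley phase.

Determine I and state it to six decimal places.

-0.220728

Checks pass: Σm=0; 8 even; l₃=2∈[2,6].
(2·2+1)(2·4+1)(2·2+1) = 225
Δ: 4! 0! 4! / 9! → 1/630
sum: t=2:+1/16 = 1/16
3j²(2 4 2; 0 0 0) = Δ·Π!·Σ² = 2/35  (sign +1)
sum: t=2:+1/24 = 1/24
3j²(2 4 2; 0 1 -1) = Δ·Π!·Σ² = 1/21  (sign -1)
combine: 4πI² = 225·2/35·1/21 = 30/49
take √, sign -1: I = -0.22072812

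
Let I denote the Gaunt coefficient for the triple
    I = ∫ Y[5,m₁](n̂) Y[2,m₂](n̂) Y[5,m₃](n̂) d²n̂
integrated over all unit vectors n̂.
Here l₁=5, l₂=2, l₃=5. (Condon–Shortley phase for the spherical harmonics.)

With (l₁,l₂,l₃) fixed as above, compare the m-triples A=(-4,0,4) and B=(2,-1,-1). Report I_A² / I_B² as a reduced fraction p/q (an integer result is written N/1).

l's match ⇒ only the (l;m) 3-j factors differ between A and B.
A: triangle coeff Δ(5,2,5) = 1/38610; Σ_t [1,2]: t=1:−1/40320 t=2:+1/20160 = 1/40320; (3j)²=6/715 [(5 2 5; -4 0 4)], sign=-1
B: triangle coeff Δ(5,2,5) = 1/38610; Σ_t [0,1]: t=0:+1/1440 t=1:−1/2880 = 1/2880; (3j)²=7/715 [(5 2 5; 2 -1 -1)], sign=+1
I_A²/I_B² = (6/715)/(7/715) = 6/7

6/7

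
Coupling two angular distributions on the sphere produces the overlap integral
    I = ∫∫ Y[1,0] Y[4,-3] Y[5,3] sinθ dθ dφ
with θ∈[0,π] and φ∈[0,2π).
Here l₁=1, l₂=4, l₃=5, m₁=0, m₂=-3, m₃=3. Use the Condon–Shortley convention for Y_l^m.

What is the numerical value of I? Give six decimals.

Rules hold: Σm=0, L=10 even, 3≤5≤5.
N = 3·9·11 = 297
Δ = 0!·2!·8!/11! = 1/495
Racah Σ t=0..0: t=0:+1/576 = 1/576
⇒ 3j(1 4 5; 0 0 0)² = 5/99, sgn -1
Racah Σ t=0..0: t=0:+1/5040 = 1/5040
⇒ 3j(1 4 5; 0 -3 3)² = 16/495, sgn +1
4πI² = N·(3j₀)²·(3jₘ)² = 16/33
I = -1·√(0.484848/4π) = -0.19642560

-0.196426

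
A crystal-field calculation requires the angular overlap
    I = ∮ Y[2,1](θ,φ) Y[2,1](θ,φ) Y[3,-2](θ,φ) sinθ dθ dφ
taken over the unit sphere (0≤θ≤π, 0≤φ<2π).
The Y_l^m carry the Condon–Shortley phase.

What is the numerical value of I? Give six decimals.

0.000000

L=7 odd ⇒ parity kills the (l;000) factor ⇒ I = 0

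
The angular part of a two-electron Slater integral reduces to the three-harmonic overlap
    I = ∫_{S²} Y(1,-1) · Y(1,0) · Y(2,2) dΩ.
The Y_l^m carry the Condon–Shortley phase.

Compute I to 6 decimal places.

m-sum = -1 + 0 + 2 = 1 ≠ 0 ⇒ I = 0

0.000000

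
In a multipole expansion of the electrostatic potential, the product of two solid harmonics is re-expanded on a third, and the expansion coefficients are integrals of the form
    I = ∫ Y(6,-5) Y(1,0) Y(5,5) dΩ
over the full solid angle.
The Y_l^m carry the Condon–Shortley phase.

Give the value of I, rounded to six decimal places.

m-sum 0 ✓  L=12 even ✓  5≤5≤7 ✓
Π(2lᵢ+1) = 13×3×11 = 429
triangle coeff Δ(6,1,5) = 1/858
Σ_t [1,1]: t=1:−1/14400 = -1/14400
(3j)²=6/143 [(6 1 5; 0 0 0)], sign=+1
Σ_t [1,1]: t=1:−1/3628800 = -1/3628800
(3j)²=1/78 [(6 1 5; -5 0 5)], sign=-1
⇒ 4πI² = 3/13
I = (-1)√(3/13/(4π)) = -0.13551395

-0.135514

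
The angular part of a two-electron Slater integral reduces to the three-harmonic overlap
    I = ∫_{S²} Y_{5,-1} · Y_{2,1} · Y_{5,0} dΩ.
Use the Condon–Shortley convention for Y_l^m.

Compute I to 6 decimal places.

-0.036166

m-sum 0 ✓  L=12 even ✓  3≤5≤7 ✓
Π(2lᵢ+1) = 11×5×11 = 605
triangle coeff Δ(5,2,5) = 1/38610
Σ_t [0,2]: t=0:+1/2880 t=1:−1/576 t=2:+1/2880 = -1/960
(3j)²=10/429 [(5 2 5; 0 0 0)], sign=+1
Σ_t [1,2]: t=1:−1/1440 t=2:+1/1152 = 1/5760
(3j)²=1/858 [(5 2 5; -1 1 0)], sign=-1
⇒ 4πI² = 25/1521
I = (-1)√(25/1521/(4π)) = -0.03616600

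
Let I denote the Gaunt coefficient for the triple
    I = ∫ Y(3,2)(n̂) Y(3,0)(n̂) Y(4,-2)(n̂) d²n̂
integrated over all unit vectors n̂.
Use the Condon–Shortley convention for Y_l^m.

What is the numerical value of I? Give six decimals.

Rules hold: Σm=0, L=10 even, 0≤4≤6.
N = 7·7·9 = 441
Δ = 2!·4!·4!/11! = 1/34650
Racah Σ t=0..2: t=0:+1/72 t=1:−1/16 t=2:+1/72 = -5/144
⇒ 3j(3 3 4; 0 0 0)² = 2/77, sgn -1
Racah Σ t=0..1: t=0:+1/72 t=1:−1/96 = 1/288
⇒ 3j(3 3 4; 2 0 -2)² = 1/462, sgn +1
4πI² = N·(3j₀)²·(3jₘ)² = 3/121
I = -1·√(0.0247934/4π) = -0.04441841

-0.044418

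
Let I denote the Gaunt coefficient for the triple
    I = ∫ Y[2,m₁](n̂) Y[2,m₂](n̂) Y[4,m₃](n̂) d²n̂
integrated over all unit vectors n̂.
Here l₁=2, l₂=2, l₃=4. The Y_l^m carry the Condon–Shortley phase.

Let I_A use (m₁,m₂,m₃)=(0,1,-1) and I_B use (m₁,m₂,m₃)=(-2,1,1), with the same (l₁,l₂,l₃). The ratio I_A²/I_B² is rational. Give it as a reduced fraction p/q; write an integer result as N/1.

6/1

l's match ⇒ only the (l;m) 3-j factors differ between A and B.
A: triangle coeff Δ(2,2,4) = 1/630; Σ_t [0,0]: t=0:+1/24 = 1/24; (3j)²=1/21 [(2 2 4; 0 1 -1)], sign=-1
B: triangle coeff Δ(2,2,4) = 1/630; Σ_t [0,0]: t=0:+1/144 = 1/144; (3j)²=1/126 [(2 2 4; -2 1 1)], sign=-1
I_A²/I_B² = (1/21)/(1/126) = 6/1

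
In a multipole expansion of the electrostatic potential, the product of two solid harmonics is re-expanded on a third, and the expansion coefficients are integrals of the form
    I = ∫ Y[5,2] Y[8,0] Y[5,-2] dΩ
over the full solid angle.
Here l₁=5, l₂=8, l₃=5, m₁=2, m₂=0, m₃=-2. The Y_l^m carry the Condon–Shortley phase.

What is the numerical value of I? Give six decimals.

Checks pass: Σm=0; 18 even; l₃=5∈[3,13].
(2·5+1)(2·8+1)(2·5+1) = 2057
Δ: 8! 2! 8! / 19! → 1/37413090
sum: t=3:−1/1036800 t=4:+1/331776 t=5:−1/1036800 = 1/921600
3j²(5 8 5; 0 0 0) = Δ·Π!·Σ² = 490/46189  (sign -1)
sum: t=1:−1/50803200 t=2:+1/2073600 t=3:−1/1036800 = -17/33868800
3j²(5 8 5; 2 0 -2) = Δ·Π!·Σ² = 136/13585  (sign +1)
combine: 4πI² = 2057·490/46189·136/13585 = 13328/61009
take √, sign -1: I = -0.13185014

-0.131850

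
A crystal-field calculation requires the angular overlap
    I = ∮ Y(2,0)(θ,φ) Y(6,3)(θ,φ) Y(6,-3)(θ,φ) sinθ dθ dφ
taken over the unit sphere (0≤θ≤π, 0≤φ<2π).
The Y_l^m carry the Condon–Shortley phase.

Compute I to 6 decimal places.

-0.057344

Checks pass: Σm=0; 14 even; l₃=6∈[4,8].
(2·2+1)(2·6+1)(2·6+1) = 845
Δ: 2! 2! 10! / 15! → 1/90090
sum: t=0:+1/69120 t=1:−1/14400 t=2:+1/69120 = -7/172800
3j²(2 6 6; 0 0 0) = Δ·Π!·Σ² = 14/715  (sign -1)
sum: t=0:+1/1451520 t=1:−1/80640 t=2:+1/120960 = -1/290304
3j²(2 6 6; 0 3 -3) = Δ·Π!·Σ² = 5/2002  (sign +1)
combine: 4πI² = 845·14/715·5/2002 = 5/121
take √, sign -1: I = -0.05734392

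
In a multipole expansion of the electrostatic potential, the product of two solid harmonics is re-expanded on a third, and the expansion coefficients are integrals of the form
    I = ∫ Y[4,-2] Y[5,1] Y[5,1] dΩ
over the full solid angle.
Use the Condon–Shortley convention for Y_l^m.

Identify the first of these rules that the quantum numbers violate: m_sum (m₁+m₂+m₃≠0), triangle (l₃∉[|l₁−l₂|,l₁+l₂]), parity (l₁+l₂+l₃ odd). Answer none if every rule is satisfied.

m₁+m₂+m₃ = -2 + 1 + 1 = 0  ✓
triangle: |4−5|=1 ≤ l₃=5 ≤ 4+5=9  ✓
parity: l₁+l₂+l₃ = 14 is even  ✓

none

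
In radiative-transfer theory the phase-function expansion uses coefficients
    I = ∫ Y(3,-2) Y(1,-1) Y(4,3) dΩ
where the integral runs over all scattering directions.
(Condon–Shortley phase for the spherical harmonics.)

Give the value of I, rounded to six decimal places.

m-sum 0 ✓  L=8 even ✓  2≤4≤4 ✓
Π(2lᵢ+1) = 7×3×9 = 189
triangle coeff Δ(3,1,4) = 1/252
Σ_t [0,0]: t=0:+1/36 = 1/36
(3j)²=4/63 [(3 1 4; 0 0 0)], sign=+1
Σ_t [0,0]: t=0:+1/240 = 1/240
(3j)²=1/12 [(3 1 4; -2 -1 3)], sign=-1
⇒ 4πI² = 1/1
I = (-1)√(1/1/(4π)) = -0.28209479

-0.282095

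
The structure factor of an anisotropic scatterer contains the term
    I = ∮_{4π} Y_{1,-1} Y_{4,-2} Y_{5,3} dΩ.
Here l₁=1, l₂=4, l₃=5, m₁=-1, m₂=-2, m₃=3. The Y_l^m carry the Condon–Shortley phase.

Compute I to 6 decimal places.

Checks pass: Σm=0; 10 even; l₃=5∈[3,5].
(2·1+1)(2·4+1)(2·5+1) = 297
Δ: 0! 2! 8! / 11! → 1/495
sum: t=0:+1/576 = 1/576
3j²(1 4 5; 0 0 0) = Δ·Π!·Σ² = 5/99  (sign -1)
sum: t=0:+1/2880 = 1/2880
3j²(1 4 5; -1 -2 3) = Δ·Π!·Σ² = 28/495  (sign +1)
combine: 4πI² = 297·5/99·28/495 = 28/33
take √, sign -1: I = -0.25984664

-0.259847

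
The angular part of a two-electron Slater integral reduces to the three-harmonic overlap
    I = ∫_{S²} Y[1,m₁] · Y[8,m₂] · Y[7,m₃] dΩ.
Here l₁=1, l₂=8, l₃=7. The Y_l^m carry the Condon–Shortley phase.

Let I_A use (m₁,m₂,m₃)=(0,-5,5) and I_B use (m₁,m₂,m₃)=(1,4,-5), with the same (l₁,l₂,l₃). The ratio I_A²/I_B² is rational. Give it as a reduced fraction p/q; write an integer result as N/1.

13/2

Shared (l₁,l₂,l₃)=(1,8,7): N and (l;000)² cancel in I_A²/I_B².
A: Δ = 2!·0!·14!/17! = 1/2040; Racah Σ t=1..1: t=1:−1/958003200 = -1/958003200; ⇒ 3j(1 8 7; 0 -5 5)² = 13/680, sgn -1
B: Δ = 2!·0!·14!/17! = 1/2040; Racah Σ t=0..0: t=0:+1/1916006400 = 1/1916006400; ⇒ 3j(1 8 7; 1 4 -5)² = 1/340, sgn +1
I_A²/I_B² = (13/680)/(1/340) = 13/2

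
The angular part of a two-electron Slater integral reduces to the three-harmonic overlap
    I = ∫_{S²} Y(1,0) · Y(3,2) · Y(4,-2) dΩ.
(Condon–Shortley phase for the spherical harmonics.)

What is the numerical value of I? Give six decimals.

m-sum 0 ✓  L=8 even ✓  2≤4≤4 ✓
Π(2lᵢ+1) = 3×7×9 = 189
triangle coeff Δ(1,3,4) = 1/252
Σ_t [0,0]: t=0:+1/36 = 1/36
(3j)²=4/63 [(1 3 4; 0 0 0)], sign=+1
Σ_t [0,0]: t=0:+1/120 = 1/120
(3j)²=1/21 [(1 3 4; 0 2 -2)], sign=+1
⇒ 4πI² = 4/7
I = (+1)√(4/7/(4π)) = 0.21324362

0.213244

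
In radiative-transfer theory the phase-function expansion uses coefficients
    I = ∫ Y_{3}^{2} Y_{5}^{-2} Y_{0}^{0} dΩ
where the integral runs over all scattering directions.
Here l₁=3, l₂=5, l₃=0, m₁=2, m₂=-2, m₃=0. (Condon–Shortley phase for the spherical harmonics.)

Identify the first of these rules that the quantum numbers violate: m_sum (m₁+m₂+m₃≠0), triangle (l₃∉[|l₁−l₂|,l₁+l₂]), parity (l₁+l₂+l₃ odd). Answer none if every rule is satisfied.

azimuthal sum: 2 − 2 + 0 = 0  ✓
2 ≤ 0 ≤ 8 (triangle on l)  ✗
L = 3 + 5 + 0 = 8 (even)

triangle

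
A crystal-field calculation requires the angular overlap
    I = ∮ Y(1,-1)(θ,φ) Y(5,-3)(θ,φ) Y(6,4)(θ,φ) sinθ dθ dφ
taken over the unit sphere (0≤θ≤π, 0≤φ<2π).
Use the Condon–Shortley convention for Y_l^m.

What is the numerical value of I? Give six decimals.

0.274090

Rules hold: Σm=0, L=12 even, 4≤6≤6.
N = 3·11·13 = 429
Δ = 0!·2!·10!/13! = 1/858
Racah Σ t=0..0: t=0:+1/14400 = 1/14400
⇒ 3j(1 5 6; 0 0 0)² = 6/143, sgn +1
Racah Σ t=0..0: t=0:+1/161280 = 1/161280
⇒ 3j(1 5 6; -1 -3 4)² = 15/286, sgn +1
4πI² = N·(3j₀)²·(3jₘ)² = 135/143
I = +1·√(0.944056/4π) = 0.27409047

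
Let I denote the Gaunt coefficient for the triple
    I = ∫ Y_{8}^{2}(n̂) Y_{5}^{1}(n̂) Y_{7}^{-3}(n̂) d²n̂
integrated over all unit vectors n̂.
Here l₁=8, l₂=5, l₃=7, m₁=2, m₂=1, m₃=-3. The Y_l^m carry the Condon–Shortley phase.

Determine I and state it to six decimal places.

m-sum 0 ✓  L=20 even ✓  3≤7≤13 ✓
Π(2lᵢ+1) = 17×11×15 = 2805
triangle coeff Δ(8,5,7) = 1/814773960
Σ_t [1,5]: t=1:−1/87091200 t=2:+1/4976640 t=3:−1/2073600 t=4:+1/4976640 t=5:−1/87091200 = -1/9676800
(3j)²=360/46189 [(8 5 7; 0 0 0)], sign=+1
Σ_t [2,6]: t=2:+1/19906560 t=3:−1/6531840 t=4:+1/15482880 t=5:−1/261273600 t=6:+1/62705664000 = -377/8957952000
(3j)²=10933/1279080 [(8 5 7; 2 1 -3)], sign=-1
⇒ 4πI² = 12615/67507
I = (-1)√(12615/67507/(4π)) = -0.12194508

-0.121945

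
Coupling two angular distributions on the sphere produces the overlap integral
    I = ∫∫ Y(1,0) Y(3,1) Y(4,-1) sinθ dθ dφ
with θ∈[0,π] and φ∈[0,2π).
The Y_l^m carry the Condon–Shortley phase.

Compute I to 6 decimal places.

-0.238414

Rules hold: Σm=0, L=8 even, 2≤4≤4.
N = 3·7·9 = 189
Δ = 0!·2!·6!/9! = 1/252
Racah Σ t=0..0: t=0:+1/36 = 1/36
⇒ 3j(1 3 4; 0 0 0)² = 4/63, sgn +1
Racah Σ t=0..0: t=0:+1/48 = 1/48
⇒ 3j(1 3 4; 0 1 -1)² = 5/84, sgn -1
4πI² = N·(3j₀)²·(3jₘ)² = 5/7
I = -1·√(0.714286/4π) = -0.23841361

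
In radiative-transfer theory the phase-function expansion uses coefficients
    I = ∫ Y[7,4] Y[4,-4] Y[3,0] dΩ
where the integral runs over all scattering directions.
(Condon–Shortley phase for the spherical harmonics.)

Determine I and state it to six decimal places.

Checks pass: Σm=0; 14 even; l₃=3∈[3,11].
(2·7+1)(2·4+1)(2·3+1) = 945
Δ: 8! 6! 0! / 15! → 1/45045
sum: t=4:+1/20736 = 1/20736
3j²(7 4 3; 0 0 0) = Δ·Π!·Σ² = 35/1287  (sign -1)
sum: t=0:+1/1451520 = 1/1451520
3j²(7 4 3; 4 -4 0) = Δ·Π!·Σ² = 1/273  (sign -1)
combine: 4πI² = 945·35/1287·1/273 = 175/1859
take √, sign +1: I = 0.08655146

0.086551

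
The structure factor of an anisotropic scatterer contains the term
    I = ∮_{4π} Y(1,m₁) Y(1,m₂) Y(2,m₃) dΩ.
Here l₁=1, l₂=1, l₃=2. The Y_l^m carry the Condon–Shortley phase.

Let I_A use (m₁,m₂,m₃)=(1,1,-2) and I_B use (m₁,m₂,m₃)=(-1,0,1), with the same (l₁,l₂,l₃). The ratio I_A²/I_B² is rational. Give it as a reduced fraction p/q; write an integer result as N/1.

2/1

l's match ⇒ only the (l;m) 3-j factors differ between A and B.
A: triangle coeff Δ(1,1,2) = 1/30; Σ_t [0,0]: t=0:+1/4 = 1/4; (3j)²=1/5 [(1 1 2; 1 1 -2)], sign=+1
B: triangle coeff Δ(1,1,2) = 1/30; Σ_t [0,0]: t=0:+1/2 = 1/2; (3j)²=1/10 [(1 1 2; -1 0 1)], sign=-1
I_A²/I_B² = (1/5)/(1/10) = 2/1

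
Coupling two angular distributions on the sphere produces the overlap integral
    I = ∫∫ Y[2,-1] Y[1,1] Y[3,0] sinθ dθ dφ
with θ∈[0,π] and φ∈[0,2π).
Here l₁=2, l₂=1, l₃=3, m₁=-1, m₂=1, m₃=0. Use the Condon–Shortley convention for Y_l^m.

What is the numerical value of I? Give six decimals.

0.143048

Checks pass: Σm=0; 6 even; l₃=3∈[1,3].
(2·2+1)(2·1+1)(2·3+1) = 105
Δ: 0! 4! 2! / 7! → 1/105
sum: t=0:+1/4 = 1/4
3j²(2 1 3; 0 0 0) = Δ·Π!·Σ² = 3/35  (sign -1)
sum: t=0:+1/12 = 1/12
3j²(2 1 3; -1 1 0) = Δ·Π!·Σ² = 1/35  (sign -1)
combine: 4πI² = 105·3/35·1/35 = 9/35
take √, sign +1: I = 0.14304817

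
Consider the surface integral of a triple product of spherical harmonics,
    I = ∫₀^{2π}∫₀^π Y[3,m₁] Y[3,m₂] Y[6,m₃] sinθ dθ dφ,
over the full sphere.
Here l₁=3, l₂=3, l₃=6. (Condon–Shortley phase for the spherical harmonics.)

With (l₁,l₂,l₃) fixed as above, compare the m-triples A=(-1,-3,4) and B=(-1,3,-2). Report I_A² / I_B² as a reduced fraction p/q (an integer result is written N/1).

15/2

l's match ⇒ only the (l;m) 3-j factors differ between A and B.
A: triangle coeff Δ(3,3,6) = 1/12012; Σ_t [0,0]: t=0:+1/34560 = 1/34560; (3j)²=5/286 [(3 3 6; -1 -3 4)], sign=+1
B: triangle coeff Δ(3,3,6) = 1/12012; Σ_t [0,0]: t=0:+1/34560 = 1/34560; (3j)²=1/429 [(3 3 6; -1 3 -2)], sign=+1
I_A²/I_B² = (5/286)/(1/429) = 15/2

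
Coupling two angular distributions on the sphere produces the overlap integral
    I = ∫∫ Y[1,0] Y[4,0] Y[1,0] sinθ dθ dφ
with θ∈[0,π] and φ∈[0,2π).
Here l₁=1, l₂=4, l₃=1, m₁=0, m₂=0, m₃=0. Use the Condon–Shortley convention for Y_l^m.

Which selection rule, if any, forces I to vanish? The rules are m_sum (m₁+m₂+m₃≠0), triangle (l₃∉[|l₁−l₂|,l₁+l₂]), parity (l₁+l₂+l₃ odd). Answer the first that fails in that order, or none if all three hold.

azimuthal sum: 0 + 0 + 0 = 0  ✓
3 ≤ 1 ≤ 5 (triangle on l)  ✗
L = 1 + 4 + 1 = 6 (even)

triangle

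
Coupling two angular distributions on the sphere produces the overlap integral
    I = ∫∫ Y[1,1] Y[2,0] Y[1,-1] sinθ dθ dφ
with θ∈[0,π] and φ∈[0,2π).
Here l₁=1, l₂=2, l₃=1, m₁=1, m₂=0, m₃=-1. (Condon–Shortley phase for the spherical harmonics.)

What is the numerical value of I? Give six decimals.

Checks pass: Σm=0; 4 even; l₃=1∈[1,3].
(2·1+1)(2·2+1)(2·1+1) = 45
Δ: 2! 0! 2! / 5! → 1/30
sum: t=1:−1/1 = -1/1
3j²(1 2 1; 0 0 0) = Δ·Π!·Σ² = 2/15  (sign +1)
sum: t=0:+1/4 = 1/4
3j²(1 2 1; 1 0 -1) = Δ·Π!·Σ² = 1/30  (sign +1)
combine: 4πI² = 45·2/15·1/30 = 1/5
take √, sign +1: I = 0.12615663

0.126157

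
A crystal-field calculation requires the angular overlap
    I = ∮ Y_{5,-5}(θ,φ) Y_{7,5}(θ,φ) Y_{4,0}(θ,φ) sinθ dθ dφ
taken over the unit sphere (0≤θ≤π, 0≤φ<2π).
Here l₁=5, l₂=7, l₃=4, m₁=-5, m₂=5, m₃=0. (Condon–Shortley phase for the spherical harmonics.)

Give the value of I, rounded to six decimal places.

0.181642

Rules hold: Σm=0, L=16 even, 2≤4≤12.
N = 11·15·9 = 1485
Δ = 8!·2!·6!/17! = 1/6126120
Racah Σ t=3..5: t=3:−1/69120 t=4:+1/20736 t=5:−1/69120 = 1/51840
⇒ 3j(5 7 4; 0 0 0)² = 280/21879, sgn +1
Racah Σ t=8..8: t=8:+1/3870720 = 1/3870720
⇒ 3j(5 7 4; -5 5 0)² = 135/6188, sgn +1
4πI² = N·(3j₀)²·(3jₘ)² = 20250/48841
I = +1·√(0.414611/4π) = 0.18164160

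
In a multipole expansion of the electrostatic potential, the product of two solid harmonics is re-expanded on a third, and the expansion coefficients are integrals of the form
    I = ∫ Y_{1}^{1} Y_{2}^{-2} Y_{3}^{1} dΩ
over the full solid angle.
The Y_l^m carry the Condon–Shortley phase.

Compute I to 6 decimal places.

-0.082589

m-sum 0 ✓  L=6 even ✓  1≤3≤3 ✓
Π(2lᵢ+1) = 3×5×7 = 105
triangle coeff Δ(1,2,3) = 1/105
Σ_t [0,0]: t=0:+1/4 = 1/4
(3j)²=3/35 [(1 2 3; 0 0 0)], sign=-1
Σ_t [0,0]: t=0:+1/48 = 1/48
(3j)²=1/105 [(1 2 3; 1 -2 1)], sign=+1
⇒ 4πI² = 3/35
I = (-1)√(3/35/(4π)) = -0.08258890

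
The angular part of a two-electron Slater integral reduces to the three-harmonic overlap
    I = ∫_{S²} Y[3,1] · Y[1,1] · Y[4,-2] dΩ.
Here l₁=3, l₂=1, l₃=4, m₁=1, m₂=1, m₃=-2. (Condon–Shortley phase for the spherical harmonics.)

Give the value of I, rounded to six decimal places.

m-sum 0 ✓  L=8 even ✓  2≤4≤4 ✓
Π(2lᵢ+1) = 7×3×9 = 189
triangle coeff Δ(3,1,4) = 1/252
Σ_t [0,0]: t=0:+1/36 = 1/36
(3j)²=4/63 [(3 1 4; 0 0 0)], sign=+1
Σ_t [0,0]: t=0:+1/96 = 1/96
(3j)²=5/84 [(3 1 4; 1 1 -2)], sign=+1
⇒ 4πI² = 5/7
I = (+1)√(5/7/(4π)) = 0.23841361

0.238414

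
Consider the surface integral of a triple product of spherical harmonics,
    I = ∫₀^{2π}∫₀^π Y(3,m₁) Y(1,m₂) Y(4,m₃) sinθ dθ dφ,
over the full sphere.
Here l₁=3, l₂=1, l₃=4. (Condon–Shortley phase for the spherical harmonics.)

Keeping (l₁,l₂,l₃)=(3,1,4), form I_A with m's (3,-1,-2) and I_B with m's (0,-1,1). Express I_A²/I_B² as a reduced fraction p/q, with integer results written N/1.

Same 3,1,4: normalisation and zero-m 3j drop out of the ratio.
A: Δ: 0! 6! 2! / 9! → 1/252; sum: t=0:+1/1440 = 1/1440; 3j²(3 1 4; 3 -1 -2) = Δ·Π!·Σ² = 1/252  (sign +1)
B: Δ: 0! 6! 2! / 9! → 1/252; sum: t=0:+1/72 = 1/72; 3j²(3 1 4; 0 -1 1) = Δ·Π!·Σ² = 5/126  (sign -1)
I_A²/I_B² = (1/252)/(5/126) = 1/10

1/10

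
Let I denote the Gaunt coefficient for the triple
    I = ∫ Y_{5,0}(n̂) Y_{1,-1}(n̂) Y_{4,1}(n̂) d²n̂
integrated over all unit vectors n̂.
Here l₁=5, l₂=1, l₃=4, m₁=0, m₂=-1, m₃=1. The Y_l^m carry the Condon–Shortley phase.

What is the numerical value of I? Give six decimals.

0.155288

Rules hold: Σm=0, L=10 even, 4≤4≤6.
N = 11·3·9 = 297
Δ = 2!·8!·0!/11! = 1/495
Racah Σ t=1..1: t=1:−1/576 = -1/576
⇒ 3j(5 1 4; 0 0 0)² = 5/99, sgn -1
Racah Σ t=0..0: t=0:+1/1440 = 1/1440
⇒ 3j(5 1 4; 0 -1 1)² = 2/99, sgn -1
4πI² = N·(3j₀)²·(3jₘ)² = 10/33
I = +1·√(0.30303/4π) = 0.15528807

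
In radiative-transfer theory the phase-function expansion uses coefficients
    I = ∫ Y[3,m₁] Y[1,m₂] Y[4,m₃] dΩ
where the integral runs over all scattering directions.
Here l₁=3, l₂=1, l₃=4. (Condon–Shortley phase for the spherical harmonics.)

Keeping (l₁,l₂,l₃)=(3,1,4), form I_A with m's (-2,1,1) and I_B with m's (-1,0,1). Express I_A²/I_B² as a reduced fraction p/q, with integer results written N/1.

1/5

Shared (l₁,l₂,l₃)=(3,1,4): N and (l;000)² cancel in I_A²/I_B².
A: Δ = 0!·6!·2!/9! = 1/252; Racah Σ t=0..0: t=0:+1/240 = 1/240; ⇒ 3j(3 1 4; -2 1 1)² = 1/84, sgn -1
B: Δ = 0!·6!·2!/9! = 1/252; Racah Σ t=0..0: t=0:+1/48 = 1/48; ⇒ 3j(3 1 4; -1 0 1)² = 5/84, sgn -1
I_A²/I_B² = (1/84)/(5/84) = 1/5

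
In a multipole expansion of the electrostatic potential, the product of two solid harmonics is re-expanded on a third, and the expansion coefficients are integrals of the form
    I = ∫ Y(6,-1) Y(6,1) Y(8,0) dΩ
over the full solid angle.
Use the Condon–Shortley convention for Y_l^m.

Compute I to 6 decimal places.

-0.016368

Checks pass: Σm=0; 20 even; l₃=8∈[0,12].
(2·6+1)(2·6+1)(2·8+1) = 2873
Δ: 4! 8! 8! / 21! → 1/1309458150
sum: t=0:+1/49766400 t=1:−1/3110400 t=2:+1/1327104 t=3:−1/3110400 t=4:+1/49766400 = 1/6635520
3j²(6 6 8; 0 0 0) = Δ·Π!·Σ² = 350/46189  (sign +1)
sum: t=0:+1/609638400 t=1:−1/12441600 t=2:+1/2073600 t=3:−1/1990656 t=4:+1/12441600 = -1/54190080
3j²(6 6 8; -1 1 0) = Δ·Π!·Σ² = 50/323323  (sign -1)
combine: 4πI² = 2873·350/46189·50/323323 = 2500/742577
take √, sign -1: I = -0.01636795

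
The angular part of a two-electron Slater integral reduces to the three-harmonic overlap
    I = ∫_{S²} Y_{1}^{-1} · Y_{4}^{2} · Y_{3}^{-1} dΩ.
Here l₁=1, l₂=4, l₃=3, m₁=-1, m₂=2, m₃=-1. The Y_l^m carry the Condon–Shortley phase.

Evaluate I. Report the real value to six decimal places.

Rules hold: Σm=0, L=8 even, 3≤3≤5.
N = 3·9·7 = 189
Δ = 2!·0!·6!/9! = 1/252
Racah Σ t=1..1: t=1:−1/36 = -1/36
⇒ 3j(1 4 3; 0 0 0)² = 4/63, sgn +1
Racah Σ t=2..2: t=2:+1/96 = 1/96
⇒ 3j(1 4 3; -1 2 -1)² = 5/84, sgn +1
4πI² = N·(3j₀)²·(3jₘ)² = 5/7
I = +1·√(0.714286/4π) = 0.23841361

0.238414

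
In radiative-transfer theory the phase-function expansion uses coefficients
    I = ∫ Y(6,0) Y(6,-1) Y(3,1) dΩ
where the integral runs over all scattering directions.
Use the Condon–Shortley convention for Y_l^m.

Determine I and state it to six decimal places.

L=15 odd ⇒ parity kills the (l;000) factor ⇒ I = 0

0.000000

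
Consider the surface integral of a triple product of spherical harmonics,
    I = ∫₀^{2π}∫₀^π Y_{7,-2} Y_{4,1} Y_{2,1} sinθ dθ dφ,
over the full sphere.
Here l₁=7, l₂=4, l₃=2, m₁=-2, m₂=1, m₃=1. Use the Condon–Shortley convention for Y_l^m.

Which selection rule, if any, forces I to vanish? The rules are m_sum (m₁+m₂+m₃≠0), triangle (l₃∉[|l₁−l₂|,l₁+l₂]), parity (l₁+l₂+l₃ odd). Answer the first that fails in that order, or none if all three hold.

triangle

azimuthal sum: -2 + 1 + 1 = 0  ✓
3 ≤ 2 ≤ 11 (triangle on l)  ✗
L = 7 + 4 + 2 = 13 (odd)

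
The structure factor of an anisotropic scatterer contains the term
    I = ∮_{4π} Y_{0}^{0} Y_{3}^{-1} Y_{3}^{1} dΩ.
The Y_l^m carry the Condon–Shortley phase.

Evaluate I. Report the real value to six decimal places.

-0.282095

Checks pass: Σm=0; 6 even; l₃=3∈[3,3].
(2·0+1)(2·3+1)(2·3+1) = 49
Δ: 0! 0! 6! / 7! → 1/7
sum: t=0:+1/36 = 1/36
3j²(0 3 3; 0 0 0) = Δ·Π!·Σ² = 1/7  (sign -1)
sum: t=0:+1/48 = 1/48
3j²(0 3 3; 0 -1 1) = Δ·Π!·Σ² = 1/7  (sign +1)
combine: 4πI² = 49·1/7·1/7 = 1/1
take √, sign -1: I = -0.28209479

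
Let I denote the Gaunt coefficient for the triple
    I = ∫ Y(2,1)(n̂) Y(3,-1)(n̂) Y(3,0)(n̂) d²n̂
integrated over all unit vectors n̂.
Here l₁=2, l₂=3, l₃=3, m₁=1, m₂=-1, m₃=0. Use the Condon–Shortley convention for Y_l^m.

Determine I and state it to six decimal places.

Checks pass: Σm=0; 8 even; l₃=3∈[1,5].
(2·2+1)(2·3+1)(2·3+1) = 245
Δ: 2! 2! 4! / 9! → 1/3780
sum: t=0:+1/24 t=1:−1/4 t=2:+1/24 = -1/6
3j²(2 3 3; 0 0 0) = Δ·Π!·Σ² = 4/105  (sign +1)
sum: t=0:+1/8 t=1:−1/12 = 1/24
3j²(2 3 3; 1 -1 0) = Δ·Π!·Σ² = 1/210  (sign -1)
combine: 4πI² = 245·4/105·1/210 = 2/45
take √, sign -1: I = -0.05947080

-0.059471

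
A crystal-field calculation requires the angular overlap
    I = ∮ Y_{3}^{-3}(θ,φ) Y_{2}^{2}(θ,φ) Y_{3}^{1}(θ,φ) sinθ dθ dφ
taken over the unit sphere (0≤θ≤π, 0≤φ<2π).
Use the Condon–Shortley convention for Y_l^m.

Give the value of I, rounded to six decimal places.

0.132981

Checks pass: Σm=0; 8 even; l₃=3∈[1,5].
(2·3+1)(2·2+1)(2·3+1) = 245
Δ: 2! 4! 2! / 9! → 1/3780
sum: t=0:+1/24 t=1:−1/4 t=2:+1/24 = -1/6
3j²(3 2 3; 0 0 0) = Δ·Π!·Σ² = 4/105  (sign +1)
sum: t=2:+1/96 = 1/96
3j²(3 2 3; -3 2 1) = Δ·Π!·Σ² = 1/42  (sign +1)
combine: 4πI² = 245·4/105·1/42 = 2/9
take √, sign +1: I = 0.13298076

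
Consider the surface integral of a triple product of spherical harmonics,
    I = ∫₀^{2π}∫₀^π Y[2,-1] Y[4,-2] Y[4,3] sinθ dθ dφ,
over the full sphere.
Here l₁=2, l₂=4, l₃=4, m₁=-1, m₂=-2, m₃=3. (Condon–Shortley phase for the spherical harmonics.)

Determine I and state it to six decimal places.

Rules hold: Σm=0, L=10 even, 2≤4≤6.
N = 5·9·9 = 405
Δ = 2!·2!·6!/11! = 1/13860
Racah Σ t=0..2: t=0:+1/192 t=1:−1/36 t=2:+1/192 = -5/288
⇒ 3j(2 4 4; 0 0 0)² = 20/693, sgn -1
Racah Σ t=1..2: t=1:−1/240 t=2:+1/1440 = -1/288
⇒ 3j(2 4 4; -1 -2 3)² = 5/132, sgn +1
4πI² = N·(3j₀)²·(3jₘ)² = 375/847
I = -1·√(0.442739/4π) = -0.18770204

-0.187702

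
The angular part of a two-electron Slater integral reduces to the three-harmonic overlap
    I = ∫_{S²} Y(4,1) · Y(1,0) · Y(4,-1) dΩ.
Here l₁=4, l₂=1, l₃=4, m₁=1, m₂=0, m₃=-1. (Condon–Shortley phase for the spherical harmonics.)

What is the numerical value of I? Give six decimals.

0.000000

l₁+l₂+l₃=9 is odd: 3j(l;000)=0 ⇒ I=0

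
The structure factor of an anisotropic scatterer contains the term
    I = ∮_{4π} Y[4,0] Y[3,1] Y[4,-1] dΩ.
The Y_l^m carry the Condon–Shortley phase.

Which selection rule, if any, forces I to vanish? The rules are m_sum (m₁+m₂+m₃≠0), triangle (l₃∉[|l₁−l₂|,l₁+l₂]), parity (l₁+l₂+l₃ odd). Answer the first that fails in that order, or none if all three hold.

parity

Σmᵢ = 0  ✓
l₃∈[|l₁−l₂|,l₁+l₂]=[1,7], have l₃=4  ✓
Σlᵢ = 11 ⇒ odd  ✗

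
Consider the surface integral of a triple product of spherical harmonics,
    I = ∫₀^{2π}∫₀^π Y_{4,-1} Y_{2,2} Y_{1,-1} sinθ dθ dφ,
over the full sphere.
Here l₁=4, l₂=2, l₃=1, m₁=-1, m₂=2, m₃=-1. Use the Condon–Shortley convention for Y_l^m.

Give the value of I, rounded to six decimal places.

0.000000

|4−2|≤1≤4+2 violated ⇒ I = 0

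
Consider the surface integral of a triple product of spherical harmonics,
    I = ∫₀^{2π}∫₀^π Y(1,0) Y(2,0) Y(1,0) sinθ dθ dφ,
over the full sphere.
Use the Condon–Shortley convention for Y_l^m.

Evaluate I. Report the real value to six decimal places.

m-sum 0 ✓  L=4 even ✓  1≤1≤3 ✓
Π(2lᵢ+1) = 3×5×3 = 45
triangle coeff Δ(1,2,1) = 1/30
Σ_t [1,1]: t=1:−1/1 = -1/1
(3j)²=2/15 [(1 2 1; 0 0 0)], sign=+1
(m-triple is (0,0,0) — same symbol as above.)
⇒ 4πI² = 4/5
I = (+1)√(4/5/(4π)) = 0.25231325

0.252313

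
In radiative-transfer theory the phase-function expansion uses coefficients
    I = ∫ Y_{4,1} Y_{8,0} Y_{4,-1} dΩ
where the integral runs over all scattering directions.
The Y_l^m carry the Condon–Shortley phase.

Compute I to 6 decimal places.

m-sum 0 ✓  L=16 even ✓  4≤4≤12 ✓
Π(2lᵢ+1) = 9×17×9 = 1377
triangle coeff Δ(4,8,4) = 1/218790
Σ_t [4,4]: t=4:+1/331776 = 1/331776
(3j)²=490/21879 [(4 8 4; 0 0 0)], sign=+1
Σ_t [3,3]: t=3:−1/518400 = -1/518400
(3j)²=1568/109395 [(4 8 4; 1 0 -1)], sign=+1
⇒ 4πI² = 153664/347633
I = (+1)√(153664/347633/(4π)) = 0.18755154

0.187552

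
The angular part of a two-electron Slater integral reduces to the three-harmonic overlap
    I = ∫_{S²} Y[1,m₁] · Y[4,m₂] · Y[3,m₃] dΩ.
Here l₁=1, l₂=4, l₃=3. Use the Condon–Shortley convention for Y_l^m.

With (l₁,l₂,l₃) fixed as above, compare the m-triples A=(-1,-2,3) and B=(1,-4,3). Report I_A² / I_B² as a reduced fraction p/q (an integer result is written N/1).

Shared (l₁,l₂,l₃)=(1,4,3): N and (l;000)² cancel in I_A²/I_B².
A: Δ = 2!·0!·6!/9! = 1/252; Racah Σ t=2..2: t=2:+1/1440 = 1/1440; ⇒ 3j(1 4 3; -1 -2 3)² = 1/252, sgn +1
B: Δ = 2!·0!·6!/9! = 1/252; Racah Σ t=0..0: t=0:+1/1440 = 1/1440; ⇒ 3j(1 4 3; 1 -4 3)² = 1/9, sgn +1
I_A²/I_B² = (1/252)/(1/9) = 1/28

1/28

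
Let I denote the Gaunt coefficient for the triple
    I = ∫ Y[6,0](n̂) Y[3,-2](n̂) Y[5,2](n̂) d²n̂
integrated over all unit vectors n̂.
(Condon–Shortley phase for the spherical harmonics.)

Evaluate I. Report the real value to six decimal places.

Checks pass: Σm=0; 14 even; l₃=5∈[3,9].
(2·6+1)(2·3+1)(2·5+1) = 1001
Δ: 4! 8! 2! / 15! → 1/675675
sum: t=1:−1/8640 t=2:+1/2304 t=3:−1/8640 = 7/34560
3j²(6 3 5; 0 0 0) = Δ·Π!·Σ² = 7/429  (sign -1)
sum: t=0:+1/34560 t=1:−1/8640 = -1/11520
3j²(6 3 5; 0 -2 2) = Δ·Π!·Σ² = 3/143  (sign +1)
combine: 4πI² = 1001·7/429·3/143 = 49/143
take √, sign -1: I = -0.16512966

-0.165130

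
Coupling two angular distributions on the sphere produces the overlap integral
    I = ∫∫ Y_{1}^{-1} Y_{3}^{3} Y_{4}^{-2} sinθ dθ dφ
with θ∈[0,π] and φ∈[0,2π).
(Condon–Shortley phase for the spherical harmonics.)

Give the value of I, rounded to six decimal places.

Rules hold: Σm=0, L=8 even, 2≤4≤4.
N = 3·7·9 = 189
Δ = 0!·2!·6!/9! = 1/252
Racah Σ t=0..0: t=0:+1/36 = 1/36
⇒ 3j(1 3 4; 0 0 0)² = 4/63, sgn +1
Racah Σ t=0..0: t=0:+1/1440 = 1/1440
⇒ 3j(1 3 4; -1 3 -2)² = 1/252, sgn +1
4πI² = N·(3j₀)²·(3jₘ)² = 1/21
I = +1·√(0.047619/4π) = 0.06155813

0.061558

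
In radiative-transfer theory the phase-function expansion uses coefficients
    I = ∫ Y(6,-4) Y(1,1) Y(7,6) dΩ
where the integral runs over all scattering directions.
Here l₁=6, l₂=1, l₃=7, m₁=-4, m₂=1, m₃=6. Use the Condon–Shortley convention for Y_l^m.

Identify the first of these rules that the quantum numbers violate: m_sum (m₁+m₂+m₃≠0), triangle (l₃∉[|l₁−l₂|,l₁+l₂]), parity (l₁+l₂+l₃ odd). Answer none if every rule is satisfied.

Σmᵢ = 3  ✗
l₃∈[|l₁−l₂|,l₁+l₂]=[5,7], have l₃=7
Σlᵢ = 14 ⇒ even

m_sum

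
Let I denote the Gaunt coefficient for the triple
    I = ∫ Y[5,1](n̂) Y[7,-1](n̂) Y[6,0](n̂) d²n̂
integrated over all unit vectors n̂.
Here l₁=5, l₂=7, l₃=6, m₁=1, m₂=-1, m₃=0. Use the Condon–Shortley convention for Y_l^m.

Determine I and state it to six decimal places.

m-sum 0 ✓  L=18 even ✓  2≤6≤12 ✓
Π(2lᵢ+1) = 11×15×13 = 2145
triangle coeff Δ(5,7,6) = 1/174594420
Σ_t [1,5]: t=1:−1/4147200 t=2:+1/207360 t=3:−1/82944 t=4:+1/207360 t=5:−1/4147200 = -1/345600
(3j)²=420/46189 [(5 7 6; 0 0 0)], sign=-1
Σ_t [0,4]: t=0:+1/24883200 t=1:−1/518400 t=2:+1/110592 t=3:−1/155520 t=4:+1/1658880 = 11/8294400
(3j)²=11/4199 [(5 7 6; 1 -1 0)], sign=+1
⇒ 4πI² = 69300/1356277
I = (-1)√(69300/1356277/(4π)) = -0.06376575

-0.063766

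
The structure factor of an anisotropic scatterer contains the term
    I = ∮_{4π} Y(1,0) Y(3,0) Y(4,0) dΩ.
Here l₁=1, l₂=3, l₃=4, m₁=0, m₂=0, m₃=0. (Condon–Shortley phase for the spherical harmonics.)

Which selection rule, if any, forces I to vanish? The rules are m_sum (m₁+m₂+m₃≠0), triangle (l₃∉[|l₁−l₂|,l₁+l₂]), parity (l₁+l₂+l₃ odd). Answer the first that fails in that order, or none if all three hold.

m₁+m₂+m₃ = 0 + 0 + 0 = 0  ✓
triangle: |1−3|=2 ≤ l₃=4 ≤ 1+3=4  ✓
parity: l₁+l₂+l₃ = 8 is even  ✓

none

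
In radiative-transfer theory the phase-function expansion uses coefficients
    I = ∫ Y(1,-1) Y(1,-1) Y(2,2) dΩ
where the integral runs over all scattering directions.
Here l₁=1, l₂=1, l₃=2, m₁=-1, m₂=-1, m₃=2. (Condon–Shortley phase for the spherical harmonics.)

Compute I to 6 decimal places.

m-sum 0 ✓  L=4 even ✓  0≤2≤2 ✓
Π(2lᵢ+1) = 3×3×5 = 45
triangle coeff Δ(1,1,2) = 1/30
Σ_t [0,0]: t=0:+1/1 = 1/1
(3j)²=2/15 [(1 1 2; 0 0 0)], sign=+1
Σ_t [0,0]: t=0:+1/4 = 1/4
(3j)²=1/5 [(1 1 2; -1 -1 2)], sign=+1
⇒ 4πI² = 6/5
I = (+1)√(6/5/(4π)) = 0.30901936

0.309019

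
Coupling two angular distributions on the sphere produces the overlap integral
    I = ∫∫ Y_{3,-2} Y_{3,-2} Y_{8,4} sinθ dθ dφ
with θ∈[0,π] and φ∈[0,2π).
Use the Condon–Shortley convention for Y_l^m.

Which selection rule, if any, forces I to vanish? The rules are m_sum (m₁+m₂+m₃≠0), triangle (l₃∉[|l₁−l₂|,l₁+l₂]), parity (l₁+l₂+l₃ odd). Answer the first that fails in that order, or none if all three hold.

triangle

m₁+m₂+m₃ = -2 − 2 + 4 = 0  ✓
triangle: |3−3|=0 ≤ l₃=8 ≤ 3+3=6  ✗
parity: l₁+l₂+l₃ = 14 is even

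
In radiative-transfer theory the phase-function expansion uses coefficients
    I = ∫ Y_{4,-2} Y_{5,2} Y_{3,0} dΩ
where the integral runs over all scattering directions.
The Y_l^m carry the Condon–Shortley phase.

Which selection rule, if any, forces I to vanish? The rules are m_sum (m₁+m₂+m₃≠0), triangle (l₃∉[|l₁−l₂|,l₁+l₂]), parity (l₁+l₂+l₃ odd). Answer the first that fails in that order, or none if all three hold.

m₁+m₂+m₃ = -2 + 2 + 0 = 0  ✓
triangle: |4−5|=1 ≤ l₃=3 ≤ 4+5=9  ✓
parity: l₁+l₂+l₃ = 12 is even  ✓

none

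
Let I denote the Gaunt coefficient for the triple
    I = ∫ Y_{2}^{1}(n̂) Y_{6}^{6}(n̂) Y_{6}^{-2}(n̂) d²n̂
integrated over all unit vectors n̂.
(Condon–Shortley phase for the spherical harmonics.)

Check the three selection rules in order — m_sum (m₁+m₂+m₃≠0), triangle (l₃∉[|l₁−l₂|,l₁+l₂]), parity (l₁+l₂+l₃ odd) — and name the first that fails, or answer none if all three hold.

azimuthal sum: 1 + 6 − 2 = 5  ✗
4 ≤ 6 ≤ 8 (triangle on l)
L = 2 + 6 + 6 = 14 (even)

m_sum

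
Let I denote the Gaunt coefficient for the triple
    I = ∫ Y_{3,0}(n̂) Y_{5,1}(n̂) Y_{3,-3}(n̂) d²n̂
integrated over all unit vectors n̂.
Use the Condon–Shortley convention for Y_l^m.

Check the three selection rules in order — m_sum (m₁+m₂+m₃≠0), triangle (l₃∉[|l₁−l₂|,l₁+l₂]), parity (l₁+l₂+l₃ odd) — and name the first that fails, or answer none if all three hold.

m_sum

Σmᵢ = -2  ✗
l₃∈[|l₁−l₂|,l₁+l₂]=[2,8], have l₃=3
Σlᵢ = 11 ⇒ odd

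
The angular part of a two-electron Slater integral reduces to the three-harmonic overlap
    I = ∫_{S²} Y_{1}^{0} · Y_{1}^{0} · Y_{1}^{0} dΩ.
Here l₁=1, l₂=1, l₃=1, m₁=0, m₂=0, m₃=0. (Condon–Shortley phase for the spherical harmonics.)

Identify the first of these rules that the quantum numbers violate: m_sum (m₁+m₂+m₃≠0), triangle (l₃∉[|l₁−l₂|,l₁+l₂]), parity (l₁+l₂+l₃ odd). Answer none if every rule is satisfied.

azimuthal sum: 0 + 0 + 0 = 0  ✓
0 ≤ 1 ≤ 2 (triangle on l)  ✓
L = 1 + 1 + 1 = 3 (odd)  ✗

parity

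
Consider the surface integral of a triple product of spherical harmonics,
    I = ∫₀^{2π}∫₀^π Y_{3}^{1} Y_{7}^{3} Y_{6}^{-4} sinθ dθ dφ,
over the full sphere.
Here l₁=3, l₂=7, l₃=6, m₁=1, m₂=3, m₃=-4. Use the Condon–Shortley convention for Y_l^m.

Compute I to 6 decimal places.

Rules hold: Σm=0, L=16 even, 4≤6≤10.
N = 7·15·13 = 1365
Δ = 4!·2!·10!/17! = 1/2042040
Racah Σ t=1..3: t=1:−1/207360 t=2:+1/57600 t=3:−1/207360 = 1/129600
⇒ 3j(3 7 6; 0 0 0)² = 168/12155, sgn +1
Racah Σ t=0..2: t=0:+1/174182400 t=1:−1/2177280 t=2:+1/645120 = 191/174182400
⇒ 3j(3 7 6; 1 3 -4)² = 36481/2042040, sgn +1
4πI² = N·(3j₀)²·(3jₘ)² = 766101/2272985
I = +1·√(0.337046/4π) = 0.16377205

0.163772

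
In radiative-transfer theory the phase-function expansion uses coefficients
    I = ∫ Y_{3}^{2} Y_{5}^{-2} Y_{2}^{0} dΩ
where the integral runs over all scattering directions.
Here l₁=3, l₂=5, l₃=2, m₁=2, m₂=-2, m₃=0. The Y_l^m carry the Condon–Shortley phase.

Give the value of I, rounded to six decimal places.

0.190188

m-sum 0 ✓  L=10 even ✓  2≤2≤8 ✓
Π(2lᵢ+1) = 7×11×5 = 385
triangle coeff Δ(3,5,2) = 1/2310
Σ_t [3,3]: t=3:−1/144 = -1/144
(3j)²=10/231 [(3 5 2; 0 0 0)], sign=-1
Σ_t [1,1]: t=1:−1/480 = -1/480
(3j)²=3/110 [(3 5 2; 2 -2 0)], sign=-1
⇒ 4πI² = 5/11
I = (+1)√(5/11/(4π)) = 0.19018827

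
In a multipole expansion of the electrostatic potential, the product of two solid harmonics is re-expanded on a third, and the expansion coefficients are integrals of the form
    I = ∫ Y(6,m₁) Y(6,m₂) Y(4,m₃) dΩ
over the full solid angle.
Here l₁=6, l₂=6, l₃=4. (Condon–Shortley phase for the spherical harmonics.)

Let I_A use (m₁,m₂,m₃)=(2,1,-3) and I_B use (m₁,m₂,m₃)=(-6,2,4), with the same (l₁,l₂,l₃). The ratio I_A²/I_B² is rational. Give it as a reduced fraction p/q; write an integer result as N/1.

49/99

Same 6,6,4: normalisation and zero-m 3j drop out of the ratio.
A: Δ: 8! 4! 4! / 17! → 1/15315300; sum: t=3:−1/103680 t=4:+1/82944 = 1/414720; 3j²(6 6 4; 2 1 -3) = Δ·Π!·Σ² = 49/43758  (sign -1)
B: Δ: 8! 4! 4! / 17! → 1/15315300; sum: t=8:+1/23224320 = 1/23224320; 3j²(6 6 4; -6 2 4) = Δ·Π!·Σ² = 1/442  (sign +1)
I_A²/I_B² = (49/43758)/(1/442) = 49/99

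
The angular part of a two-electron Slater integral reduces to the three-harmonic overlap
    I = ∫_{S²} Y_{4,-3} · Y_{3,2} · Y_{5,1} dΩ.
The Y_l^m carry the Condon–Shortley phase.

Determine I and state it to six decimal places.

0.160929

Checks pass: Σm=0; 12 even; l₃=5∈[1,7].
(2·4+1)(2·3+1)(2·5+1) = 693
Δ: 2! 6! 4! / 13! → 1/180180
sum: t=0:+1/576 t=1:−1/144 t=2:+1/576 = -1/288
3j²(4 3 5; 0 0 0) = Δ·Π!·Σ² = 20/1001  (sign +1)
sum: t=1:−1/17280 t=2:+1/1440 = 11/17280
3j²(4 3 5; -3 2 1) = Δ·Π!·Σ² = 11/468  (sign +1)
combine: 4πI² = 693·20/1001·11/468 = 55/169
take √, sign +1: I = 0.16092854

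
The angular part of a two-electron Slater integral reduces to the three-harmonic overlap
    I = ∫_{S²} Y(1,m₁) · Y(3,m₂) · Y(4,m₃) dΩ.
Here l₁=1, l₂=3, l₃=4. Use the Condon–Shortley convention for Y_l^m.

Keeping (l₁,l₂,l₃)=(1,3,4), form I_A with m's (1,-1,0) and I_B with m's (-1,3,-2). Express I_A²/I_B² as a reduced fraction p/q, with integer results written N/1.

6/1

Same 1,3,4: normalisation and zero-m 3j drop out of the ratio.
A: Δ: 0! 2! 6! / 9! → 1/252; sum: t=0:+1/96 = 1/96; 3j²(1 3 4; 1 -1 0) = Δ·Π!·Σ² = 1/42  (sign +1)
B: Δ: 0! 2! 6! / 9! → 1/252; sum: t=0:+1/1440 = 1/1440; 3j²(1 3 4; -1 3 -2) = Δ·Π!·Σ² = 1/252  (sign +1)
I_A²/I_B² = (1/42)/(1/252) = 6/1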